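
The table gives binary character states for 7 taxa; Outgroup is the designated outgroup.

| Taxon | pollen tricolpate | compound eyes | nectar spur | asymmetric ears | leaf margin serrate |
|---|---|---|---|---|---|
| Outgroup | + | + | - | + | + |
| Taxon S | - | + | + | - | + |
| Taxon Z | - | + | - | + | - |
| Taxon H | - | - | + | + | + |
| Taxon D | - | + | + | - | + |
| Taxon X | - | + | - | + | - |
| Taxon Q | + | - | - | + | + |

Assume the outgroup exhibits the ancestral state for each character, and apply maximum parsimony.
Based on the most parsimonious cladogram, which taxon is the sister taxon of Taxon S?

Taxon D

Character polarity is set by the outgroup: the derived state is whichever differs from the outgroup's state, so for pollen tricolpate, compound eyes, asymmetric ears, leaf margin serrate the derived state is '-', and for the remaining characters it is '+'.
Only Taxon D, Taxon H, Taxon S, Taxon X, and Taxon Z show the derived state '-' for pollen tricolpate, supporting them as a clade.
compound eyes (state '-') occurs in Taxon H and Taxon Q but conflicts with the nesting implied by the other characters — most parsimoniously interpreted as homoplasy.
nectar spur (derived state '+') is shared by Taxon D, Taxon H, and Taxon S — a synapomorphy uniting that clade.
Only Taxon D and Taxon S show the derived state '-' for asymmetric ears, supporting them as a clade.
leaf margin serrate: derived state '-' in Taxon X and Taxon Z only — synapomorphy for {Taxon X, Taxon Z}.
Most parsimonious ingroup topology: ((((Taxon S,Taxon D),Taxon H),(Taxon Z,Taxon X)),Taxon Q).
Taxon S and Taxon D form a cherry on this tree, so they are sister taxa.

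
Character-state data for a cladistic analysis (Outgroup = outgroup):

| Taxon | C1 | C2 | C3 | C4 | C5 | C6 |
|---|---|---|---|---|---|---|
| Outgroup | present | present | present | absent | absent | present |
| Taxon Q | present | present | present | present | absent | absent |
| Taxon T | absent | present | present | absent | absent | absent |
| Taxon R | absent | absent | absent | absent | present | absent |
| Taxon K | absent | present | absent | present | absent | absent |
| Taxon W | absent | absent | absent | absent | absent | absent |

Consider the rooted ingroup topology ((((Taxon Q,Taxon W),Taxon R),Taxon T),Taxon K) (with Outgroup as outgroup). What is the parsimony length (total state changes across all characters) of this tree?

Map each character onto ((((Taxon Q,Taxon W),Taxon R),Taxon T),Taxon K) (rooted by Outgroup) and count the minimum state changes it requires (Fitch parsimony):
C1: 2; C2: 2; C3: 3; C4: 2; C5: 1; C6: 1.
Total tree length = 11.

11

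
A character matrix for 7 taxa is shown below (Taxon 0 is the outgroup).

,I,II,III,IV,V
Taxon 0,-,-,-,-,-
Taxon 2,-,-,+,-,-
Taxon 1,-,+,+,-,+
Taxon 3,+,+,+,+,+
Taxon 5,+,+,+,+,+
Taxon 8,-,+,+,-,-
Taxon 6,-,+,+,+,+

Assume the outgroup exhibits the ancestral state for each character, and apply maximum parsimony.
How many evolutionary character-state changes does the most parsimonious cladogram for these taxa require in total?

5

The outgroup has state '-' for every character, so '+' is the derived state throughout.
I (derived state '+') is shared by Taxon 3 and Taxon 5 — a synapomorphy uniting that clade.
Only Taxon 1, Taxon 3, Taxon 5, Taxon 6, and Taxon 8 show the derived state '+' for II, supporting them as a clade.
All ingroup taxa share the derived state '+' for III; it defines the ingroup but does not resolve relationships within it.
Only Taxon 3, Taxon 5, and Taxon 6 show the derived state '+' for IV, supporting them as a clade.
V: derived state '+' in Taxon 1, Taxon 3, Taxon 5, and Taxon 6 only — synapomorphy for {Taxon 1, Taxon 3, Taxon 5, Taxon 6}.
Most parsimonious ingroup topology: (Taxon 2,((Taxon 1,((Taxon 3,Taxon 5),Taxon 6)),Taxon 8)).
Changes per character on this tree: I: 1; II: 1; III: 1; IV: 1; V: 1.
Total = 5.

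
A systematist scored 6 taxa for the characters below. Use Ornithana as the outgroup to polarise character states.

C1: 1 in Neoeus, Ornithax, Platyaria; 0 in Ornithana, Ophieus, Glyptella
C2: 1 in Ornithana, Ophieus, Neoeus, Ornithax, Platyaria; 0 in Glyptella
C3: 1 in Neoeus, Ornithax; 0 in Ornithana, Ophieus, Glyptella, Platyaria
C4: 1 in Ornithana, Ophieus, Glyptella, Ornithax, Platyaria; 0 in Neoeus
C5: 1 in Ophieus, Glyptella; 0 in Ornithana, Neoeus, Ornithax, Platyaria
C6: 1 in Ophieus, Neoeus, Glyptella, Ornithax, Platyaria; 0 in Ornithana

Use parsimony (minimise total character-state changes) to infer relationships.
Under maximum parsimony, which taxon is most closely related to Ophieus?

Character polarity is set by the outgroup: the derived state is whichever differs from the outgroup's state, so for C2, C4 the derived state is '0', and for the remaining characters it is '1'.
Only Neoeus, Ornithax, and Platyaria show the derived state '1' for C1, supporting them as a clade.
C2 (derived state '0') is unique to Glyptella (autapomorphy; uninformative for grouping).
C3: derived state '1' in Neoeus and Ornithax only — synapomorphy for {Neoeus, Ornithax}.
C4: derived state '0' in Neoeus only — an autapomorphy, so it tells us nothing about relationships among taxa.
Only Glyptella and Ophieus show the derived state '1' for C5, supporting them as a clade.
C6 (derived state '1') is shared by all ingroup taxa — unites the whole ingroup.
Most parsimonious ingroup topology: ((Ophieus,Glyptella),((Neoeus,Ornithax),Platyaria)).
Ophieus and Glyptella form a cherry on this tree, so they are sister taxa.

Glyptella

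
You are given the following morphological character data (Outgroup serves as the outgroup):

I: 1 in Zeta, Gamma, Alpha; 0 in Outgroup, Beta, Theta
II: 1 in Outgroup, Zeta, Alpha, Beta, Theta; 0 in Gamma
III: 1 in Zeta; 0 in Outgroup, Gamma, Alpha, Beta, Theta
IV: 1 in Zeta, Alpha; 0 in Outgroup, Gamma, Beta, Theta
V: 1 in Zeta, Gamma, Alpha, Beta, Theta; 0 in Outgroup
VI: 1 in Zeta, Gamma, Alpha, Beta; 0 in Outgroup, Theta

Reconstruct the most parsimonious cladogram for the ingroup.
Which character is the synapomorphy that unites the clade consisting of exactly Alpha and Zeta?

IV

Character polarity is set by the outgroup: the derived state is whichever differs from the outgroup's state, so for II the derived state is '0', and for the remaining characters it is '1'.
I (derived state '1') is shared by Alpha, Gamma, and Zeta — a synapomorphy uniting that clade.
II: derived state '0' in Gamma only — an autapomorphy, so it tells us nothing about relationships among taxa.
III (derived state '1') is unique to Zeta (autapomorphy; uninformative for grouping).
Only Alpha and Zeta show the derived state '1' for IV, supporting them as a clade.
All ingroup taxa share the derived state '1' for V; it defines the ingroup but does not resolve relationships within it.
VI (derived state '1') is shared by Alpha, Beta, Gamma, and Zeta — a synapomorphy uniting that clade.
Most parsimonious ingroup topology: ((((Zeta,Alpha),Gamma),Beta),Theta).
The clade {Alpha, Zeta} is supported by IV: its derived state '1' occurs in exactly those taxa and in no other taxon (including the outgroup).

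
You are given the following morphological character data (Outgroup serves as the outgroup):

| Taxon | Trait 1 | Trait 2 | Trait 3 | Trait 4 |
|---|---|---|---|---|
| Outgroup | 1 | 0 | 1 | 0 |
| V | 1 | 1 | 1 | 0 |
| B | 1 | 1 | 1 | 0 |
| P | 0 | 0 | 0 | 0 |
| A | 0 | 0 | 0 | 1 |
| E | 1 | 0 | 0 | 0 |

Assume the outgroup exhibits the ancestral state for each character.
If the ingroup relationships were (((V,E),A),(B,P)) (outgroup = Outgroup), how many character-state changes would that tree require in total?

Map each character onto (((V,E),A),(B,P)) (rooted by Outgroup) and count the minimum state changes it requires (Fitch parsimony):
Trait 1: 2; Trait 2: 2; Trait 3: 3; Trait 4: 1.
Total tree length = 8.

8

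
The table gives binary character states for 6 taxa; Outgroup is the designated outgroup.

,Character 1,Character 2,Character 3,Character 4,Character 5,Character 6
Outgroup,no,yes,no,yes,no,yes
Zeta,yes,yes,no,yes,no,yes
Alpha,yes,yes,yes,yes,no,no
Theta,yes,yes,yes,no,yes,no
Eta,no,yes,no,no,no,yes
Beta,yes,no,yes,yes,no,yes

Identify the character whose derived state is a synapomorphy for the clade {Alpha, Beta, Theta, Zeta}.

Character polarity is set by the outgroup: the derived state is whichever differs from the outgroup's state, so for Character 2, Character 4, Character 6 the derived state is 'no', and for the remaining characters it is 'yes'.
Only Alpha, Beta, Theta, and Zeta show the derived state 'yes' for Character 1, supporting them as a clade.
Character 2: derived state 'no' in Beta only — an autapomorphy, so it tells us nothing about relationships among taxa.
Character 3 (derived state 'yes') is shared by Alpha, Beta, and Theta — a synapomorphy uniting that clade.
Character 4 (state 'no') occurs in Eta and Theta but conflicts with the nesting implied by the other characters — most parsimoniously interpreted as homoplasy.
Character 5 (derived state 'yes') is unique to Theta (autapomorphy; uninformative for grouping).
Character 6: derived state 'no' in Alpha and Theta only — synapomorphy for {Alpha, Theta}.
Most parsimonious ingroup topology: ((Zeta,((Alpha,Theta),Beta)),Eta).
The clade {Alpha, Beta, Theta, Zeta} is supported by Character 1: its derived state 'yes' occurs in exactly those taxa and in no other taxon (including the outgroup).

Character 1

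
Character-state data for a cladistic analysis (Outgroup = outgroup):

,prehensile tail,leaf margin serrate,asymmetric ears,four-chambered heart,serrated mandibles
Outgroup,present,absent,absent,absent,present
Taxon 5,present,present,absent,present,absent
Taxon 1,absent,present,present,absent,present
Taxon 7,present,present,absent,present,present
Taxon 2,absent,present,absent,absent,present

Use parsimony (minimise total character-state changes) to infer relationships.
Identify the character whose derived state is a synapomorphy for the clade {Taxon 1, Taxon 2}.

Character polarity is set by the outgroup: the derived state is whichever differs from the outgroup's state, so for prehensile tail, serrated mandibles the derived state is 'absent', and for the remaining characters it is 'present'.
prehensile tail (derived state 'absent') is shared by Taxon 1 and Taxon 2 — a synapomorphy uniting that clade.
All ingroup taxa share the derived state 'present' for leaf margin serrate; it defines the ingroup but does not resolve relationships within it.
asymmetric ears: derived state 'present' in Taxon 1 only — an autapomorphy, so it tells us nothing about relationships among taxa.
four-chambered heart: derived state 'present' in Taxon 5 and Taxon 7 only — synapomorphy for {Taxon 5, Taxon 7}.
serrated mandibles (derived state 'absent') is unique to Taxon 5 (autapomorphy; uninformative for grouping).
Most parsimonious ingroup topology: ((Taxon 5,Taxon 7),(Taxon 1,Taxon 2)).
The clade {Taxon 1, Taxon 2} is supported by prehensile tail: its derived state 'absent' occurs in exactly those taxa and in no other taxon (including the outgroup).

prehensile tail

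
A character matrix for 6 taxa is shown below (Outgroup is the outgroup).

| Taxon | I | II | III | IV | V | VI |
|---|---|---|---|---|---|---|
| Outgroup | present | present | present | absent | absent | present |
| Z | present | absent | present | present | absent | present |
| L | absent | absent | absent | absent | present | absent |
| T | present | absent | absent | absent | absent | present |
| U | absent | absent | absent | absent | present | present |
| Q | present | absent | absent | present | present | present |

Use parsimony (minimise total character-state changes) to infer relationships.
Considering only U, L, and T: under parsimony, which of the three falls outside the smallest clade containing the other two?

Character polarity is set by the outgroup: the derived state is whichever differs from the outgroup's state, so for I, II, III, VI the derived state is 'absent', and for the remaining characters it is 'present'.
Only L and U show the derived state 'absent' for I, supporting them as a clade.
II (derived state 'absent') is shared by all ingroup taxa — unites the whole ingroup.
III (derived state 'absent') is shared by L, Q, T, and U — a synapomorphy uniting that clade.
IV (state 'present') occurs in Q and Z but conflicts with the nesting implied by the other characters — most parsimoniously interpreted as homoplasy.
Only L, Q, and U show the derived state 'present' for V, supporting them as a clade.
VI: derived state 'absent' in L only — an autapomorphy, so it tells us nothing about relationships among taxa.
Most parsimonious ingroup topology: (Z,(((L,U),Q),T)).
U and L share a more recent common ancestor with each other than either does with T, so T is the least closely related of the three.

T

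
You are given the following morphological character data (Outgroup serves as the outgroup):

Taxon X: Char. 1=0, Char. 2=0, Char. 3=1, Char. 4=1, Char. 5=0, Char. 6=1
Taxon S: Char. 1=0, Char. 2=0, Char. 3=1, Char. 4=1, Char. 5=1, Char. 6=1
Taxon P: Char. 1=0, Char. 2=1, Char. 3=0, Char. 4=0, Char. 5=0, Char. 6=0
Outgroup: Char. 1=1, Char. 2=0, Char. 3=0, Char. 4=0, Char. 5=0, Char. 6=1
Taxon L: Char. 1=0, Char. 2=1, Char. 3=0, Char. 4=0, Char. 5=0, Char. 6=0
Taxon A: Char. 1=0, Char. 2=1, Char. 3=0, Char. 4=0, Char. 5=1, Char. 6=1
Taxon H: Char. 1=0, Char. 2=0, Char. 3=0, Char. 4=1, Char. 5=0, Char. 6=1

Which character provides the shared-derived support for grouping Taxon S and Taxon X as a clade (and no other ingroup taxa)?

Character polarity is set by the outgroup: the derived state is whichever differs from the outgroup's state, so for Char. 1, Char. 6 the derived state is '0', and for the remaining characters it is '1'.
All ingroup taxa share the derived state '0' for Char. 1; it defines the ingroup but does not resolve relationships within it.
Only Taxon A, Taxon L, and Taxon P show the derived state '1' for Char. 2, supporting them as a clade.
Only Taxon S and Taxon X show the derived state '1' for Char. 3, supporting them as a clade.
Char. 4 (derived state '1') is shared by Taxon H, Taxon S, and Taxon X — a synapomorphy uniting that clade.
Char. 5 groups Taxon A and Taxon S, which is incompatible with the clades supported by the remaining characters; treating it as convergent (homoplasy) costs fewer steps than any alternative tree.
Only Taxon L and Taxon P show the derived state '0' for Char. 6, supporting them as a clade.
Most parsimonious ingroup topology: ((Taxon H,(Taxon S,Taxon X)),((Taxon L,Taxon P),Taxon A)).
The clade {Taxon S, Taxon X} is supported by Char. 3: its derived state '1' occurs in exactly those taxa and in no other taxon (including the outgroup).

Char. 3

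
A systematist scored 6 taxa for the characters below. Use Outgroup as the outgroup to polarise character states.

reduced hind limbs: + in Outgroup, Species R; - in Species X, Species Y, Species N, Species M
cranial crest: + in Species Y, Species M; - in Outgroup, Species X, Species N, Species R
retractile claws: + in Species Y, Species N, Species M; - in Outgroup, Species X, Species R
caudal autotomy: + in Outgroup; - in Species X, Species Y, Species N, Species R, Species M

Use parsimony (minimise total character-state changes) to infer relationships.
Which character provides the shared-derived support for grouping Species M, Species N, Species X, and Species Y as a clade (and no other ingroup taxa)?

Character polarity is set by the outgroup: the derived state is whichever differs from the outgroup's state, so for reduced hind limbs, caudal autotomy the derived state is '-', and for the remaining characters it is '+'.
Only Species M, Species N, Species X, and Species Y show the derived state '-' for reduced hind limbs, supporting them as a clade.
cranial crest: derived state '+' in Species M and Species Y only — synapomorphy for {Species M, Species Y}.
retractile claws (derived state '+') is shared by Species M, Species N, and Species Y — a synapomorphy uniting that clade.
All ingroup taxa share the derived state '-' for caudal autotomy; it defines the ingroup but does not resolve relationships within it.
Most parsimonious ingroup topology: ((Species X,((Species Y,Species M),Species N)),Species R).
The clade {Species M, Species N, Species X, Species Y} is supported by reduced hind limbs: its derived state '-' occurs in exactly those taxa and in no other taxon (including the outgroup).

reduced hind limbs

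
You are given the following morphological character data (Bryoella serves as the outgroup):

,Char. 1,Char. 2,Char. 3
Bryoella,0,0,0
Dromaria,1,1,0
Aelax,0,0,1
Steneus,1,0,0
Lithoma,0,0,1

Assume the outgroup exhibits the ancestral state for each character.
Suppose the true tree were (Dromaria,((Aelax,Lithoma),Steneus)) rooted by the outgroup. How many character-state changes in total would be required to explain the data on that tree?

Map each character onto (Dromaria,((Aelax,Lithoma),Steneus)) (rooted by Bryoella) and count the minimum state changes it requires (Fitch parsimony):
Char. 1: 2; Char. 2: 1; Char. 3: 1.
Total tree length = 4.

4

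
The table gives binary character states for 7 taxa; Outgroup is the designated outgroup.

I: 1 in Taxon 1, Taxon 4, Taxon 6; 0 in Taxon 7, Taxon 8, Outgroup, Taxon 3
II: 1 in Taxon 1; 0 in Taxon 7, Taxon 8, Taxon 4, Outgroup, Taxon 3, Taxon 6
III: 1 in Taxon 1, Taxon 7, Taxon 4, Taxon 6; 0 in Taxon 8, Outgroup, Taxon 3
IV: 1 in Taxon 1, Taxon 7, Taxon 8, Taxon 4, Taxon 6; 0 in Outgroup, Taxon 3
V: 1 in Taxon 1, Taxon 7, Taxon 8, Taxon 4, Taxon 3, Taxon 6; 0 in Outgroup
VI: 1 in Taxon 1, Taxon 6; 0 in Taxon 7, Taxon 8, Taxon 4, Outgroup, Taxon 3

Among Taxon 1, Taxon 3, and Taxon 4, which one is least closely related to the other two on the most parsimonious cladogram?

Taxon 3

The outgroup has state '0' for every character, so '1' is the derived state throughout.
I (derived state '1') is shared by Taxon 1, Taxon 4, and Taxon 6 — a synapomorphy uniting that clade.
II: derived state '1' in Taxon 1 only — an autapomorphy, so it tells us nothing about relationships among taxa.
III: derived state '1' in Taxon 1, Taxon 4, Taxon 6, and Taxon 7 only — synapomorphy for {Taxon 1, Taxon 4, Taxon 6, Taxon 7}.
IV: derived state '1' in Taxon 1, Taxon 4, Taxon 6, Taxon 7, and Taxon 8 only — synapomorphy for {Taxon 1, Taxon 4, Taxon 6, Taxon 7, Taxon 8}.
All ingroup taxa share the derived state '1' for V; it defines the ingroup but does not resolve relationships within it.
Only Taxon 1 and Taxon 6 show the derived state '1' for VI, supporting them as a clade.
Most parsimonious ingroup topology: (Taxon 3,((((Taxon 6,Taxon 1),Taxon 4),Taxon 7),Taxon 8)).
Taxon 4 and Taxon 1 share a more recent common ancestor with each other than either does with Taxon 3, so Taxon 3 is the least closely related of the three.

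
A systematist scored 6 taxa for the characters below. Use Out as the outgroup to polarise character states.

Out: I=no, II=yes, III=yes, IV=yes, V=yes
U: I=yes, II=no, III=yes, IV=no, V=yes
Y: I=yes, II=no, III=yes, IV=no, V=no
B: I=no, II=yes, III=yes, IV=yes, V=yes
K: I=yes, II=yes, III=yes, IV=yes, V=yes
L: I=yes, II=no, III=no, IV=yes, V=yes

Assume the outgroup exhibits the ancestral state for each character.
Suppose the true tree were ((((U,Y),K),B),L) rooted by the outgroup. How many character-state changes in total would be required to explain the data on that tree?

7

Map each character onto ((((U,Y),K),B),L) (rooted by Out) and count the minimum state changes it requires (Fitch parsimony):
I: 2; II: 2; III: 1; IV: 1; V: 1.
Total tree length = 7.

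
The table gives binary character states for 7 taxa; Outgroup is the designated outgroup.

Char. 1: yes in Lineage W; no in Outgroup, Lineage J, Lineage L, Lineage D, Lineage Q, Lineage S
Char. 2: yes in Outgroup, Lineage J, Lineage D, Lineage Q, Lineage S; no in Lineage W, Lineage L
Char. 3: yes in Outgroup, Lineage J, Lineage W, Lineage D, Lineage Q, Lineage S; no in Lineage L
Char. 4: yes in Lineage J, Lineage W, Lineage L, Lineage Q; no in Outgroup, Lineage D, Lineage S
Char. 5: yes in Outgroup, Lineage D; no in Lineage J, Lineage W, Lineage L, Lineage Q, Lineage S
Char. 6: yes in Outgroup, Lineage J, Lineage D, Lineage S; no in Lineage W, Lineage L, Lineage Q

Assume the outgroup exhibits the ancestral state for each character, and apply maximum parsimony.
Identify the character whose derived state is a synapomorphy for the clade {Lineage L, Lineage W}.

Character polarity is set by the outgroup: the derived state is whichever differs from the outgroup's state, so for Char. 2, Char. 3, Char. 5, Char. 6 the derived state is 'no', and for the remaining characters it is 'yes'.
Char. 1 (derived state 'yes') is unique to Lineage W (autapomorphy; uninformative for grouping).
Only Lineage L and Lineage W show the derived state 'no' for Char. 2, supporting them as a clade.
Char. 3 (derived state 'no') is unique to Lineage L (autapomorphy; uninformative for grouping).
Char. 4: derived state 'yes' in Lineage J, Lineage L, Lineage Q, and Lineage W only — synapomorphy for {Lineage J, Lineage L, Lineage Q, Lineage W}.
Only Lineage J, Lineage L, Lineage Q, Lineage S, and Lineage W show the derived state 'no' for Char. 5, supporting them as a clade.
Char. 6 (derived state 'no') is shared by Lineage L, Lineage Q, and Lineage W — a synapomorphy uniting that clade.
Most parsimonious ingroup topology: (((Lineage J,((Lineage W,Lineage L),Lineage Q)),Lineage S),Lineage D).
The clade {Lineage L, Lineage W} is supported by Char. 2: its derived state 'no' occurs in exactly those taxa and in no other taxon (including the outgroup).

Char. 2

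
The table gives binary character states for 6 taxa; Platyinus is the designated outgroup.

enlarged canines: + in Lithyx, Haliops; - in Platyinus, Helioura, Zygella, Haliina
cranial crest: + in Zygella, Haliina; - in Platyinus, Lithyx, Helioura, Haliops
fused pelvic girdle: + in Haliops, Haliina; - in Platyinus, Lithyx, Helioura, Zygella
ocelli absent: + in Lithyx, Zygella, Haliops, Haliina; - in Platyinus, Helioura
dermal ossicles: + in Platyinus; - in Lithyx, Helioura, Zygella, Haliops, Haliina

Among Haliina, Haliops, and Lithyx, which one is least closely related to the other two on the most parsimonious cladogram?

Haliina

Character polarity is set by the outgroup: the derived state is whichever differs from the outgroup's state, so for dermal ossicles the derived state is '-', and for the remaining characters it is '+'.
Only Haliops and Lithyx show the derived state '+' for enlarged canines, supporting them as a clade.
Only Haliina and Zygella show the derived state '+' for cranial crest, supporting them as a clade.
fused pelvic girdle groups Haliina and Haliops, which is incompatible with the clades supported by the remaining characters; treating it as convergent (homoplasy) costs fewer steps than any alternative tree.
ocelli absent: derived state '+' in Haliina, Haliops, Lithyx, and Zygella only — synapomorphy for {Haliina, Haliops, Lithyx, Zygella}.
dermal ossicles (derived state '-') is shared by all ingroup taxa — unites the whole ingroup.
Most parsimonious ingroup topology: (((Lithyx,Haliops),(Zygella,Haliina)),Helioura).
Lithyx and Haliops share a more recent common ancestor with each other than either does with Haliina, so Haliina is the least closely related of the three.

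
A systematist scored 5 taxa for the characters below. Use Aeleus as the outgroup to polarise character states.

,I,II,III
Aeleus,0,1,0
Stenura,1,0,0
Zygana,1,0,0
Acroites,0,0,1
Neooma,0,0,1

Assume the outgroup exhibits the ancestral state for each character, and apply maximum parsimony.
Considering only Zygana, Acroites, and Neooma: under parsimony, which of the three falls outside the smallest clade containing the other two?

Zygana

Character polarity is set by the outgroup: the derived state is whichever differs from the outgroup's state, so for II the derived state is '0', and for the remaining characters it is '1'.
I (derived state '1') is shared by Stenura and Zygana — a synapomorphy uniting that clade.
All ingroup taxa share the derived state '0' for II; it defines the ingroup but does not resolve relationships within it.
Only Acroites and Neooma show the derived state '1' for III, supporting them as a clade.
Most parsimonious ingroup topology: ((Stenura,Zygana),(Acroites,Neooma)).
Neooma and Acroites share a more recent common ancestor with each other than either does with Zygana, so Zygana is the least closely related of the three.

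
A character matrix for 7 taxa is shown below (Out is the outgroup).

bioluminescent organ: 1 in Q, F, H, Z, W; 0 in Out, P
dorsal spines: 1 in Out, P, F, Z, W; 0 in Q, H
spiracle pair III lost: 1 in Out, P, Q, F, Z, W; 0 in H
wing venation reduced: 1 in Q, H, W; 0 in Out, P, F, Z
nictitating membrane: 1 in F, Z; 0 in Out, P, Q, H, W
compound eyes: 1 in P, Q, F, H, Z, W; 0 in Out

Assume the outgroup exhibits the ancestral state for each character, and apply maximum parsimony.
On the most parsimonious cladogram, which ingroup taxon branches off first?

P

Character polarity is set by the outgroup: the derived state is whichever differs from the outgroup's state, so for dorsal spines, spiracle pair III lost the derived state is '0', and for the remaining characters it is '1'.
Only F, H, Q, W, and Z show the derived state '1' for bioluminescent organ, supporting them as a clade.
dorsal spines (derived state '0') is shared by H and Q — a synapomorphy uniting that clade.
spiracle pair III lost (derived state '0') is unique to H (autapomorphy; uninformative for grouping).
wing venation reduced (derived state '1') is shared by H, Q, and W — a synapomorphy uniting that clade.
Only F and Z show the derived state '1' for nictitating membrane, supporting them as a clade.
All ingroup taxa share the derived state '1' for compound eyes; it defines the ingroup but does not resolve relationships within it.
Most parsimonious ingroup topology: (P,(((Q,H),W),(F,Z))).
P is sister to the clade containing all other ingroup taxa, so it is the earliest-diverging (most basal) ingroup lineage.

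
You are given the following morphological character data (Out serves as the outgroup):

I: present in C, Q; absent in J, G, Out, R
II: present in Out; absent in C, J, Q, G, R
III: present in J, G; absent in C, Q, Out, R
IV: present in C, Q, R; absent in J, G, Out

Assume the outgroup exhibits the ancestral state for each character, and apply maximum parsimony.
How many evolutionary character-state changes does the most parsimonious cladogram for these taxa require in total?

4

Character polarity is set by the outgroup: the derived state is whichever differs from the outgroup's state, so for II the derived state is 'absent', and for the remaining characters it is 'present'.
Only C and Q show the derived state 'present' for I, supporting them as a clade.
II (derived state 'absent') is shared by all ingroup taxa — unites the whole ingroup.
Only G and J show the derived state 'present' for III, supporting them as a clade.
Only C, Q, and R show the derived state 'present' for IV, supporting them as a clade.
Most parsimonious ingroup topology: (((C,Q),R),(J,G)).
Changes per character on this tree: I: 1; II: 1; III: 1; IV: 1.
Total = 4.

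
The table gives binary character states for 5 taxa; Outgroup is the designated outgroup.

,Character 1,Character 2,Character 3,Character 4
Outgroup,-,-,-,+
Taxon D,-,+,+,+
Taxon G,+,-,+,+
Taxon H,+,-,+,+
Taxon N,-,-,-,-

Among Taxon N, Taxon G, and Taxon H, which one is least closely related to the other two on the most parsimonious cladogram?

Taxon N

Character polarity is set by the outgroup: the derived state is whichever differs from the outgroup's state, so for Character 4 the derived state is '-', and for the remaining characters it is '+'.
Character 1 (derived state '+') is shared by Taxon G and Taxon H — a synapomorphy uniting that clade.
Character 2: derived state '+' in Taxon D only — an autapomorphy, so it tells us nothing about relationships among taxa.
Only Taxon D, Taxon G, and Taxon H show the derived state '+' for Character 3, supporting them as a clade.
Character 4 (derived state '-') is unique to Taxon N (autapomorphy; uninformative for grouping).
Most parsimonious ingroup topology: ((Taxon D,(Taxon G,Taxon H)),Taxon N).
Taxon H and Taxon G share a more recent common ancestor with each other than either does with Taxon N, so Taxon N is the least closely related of the three.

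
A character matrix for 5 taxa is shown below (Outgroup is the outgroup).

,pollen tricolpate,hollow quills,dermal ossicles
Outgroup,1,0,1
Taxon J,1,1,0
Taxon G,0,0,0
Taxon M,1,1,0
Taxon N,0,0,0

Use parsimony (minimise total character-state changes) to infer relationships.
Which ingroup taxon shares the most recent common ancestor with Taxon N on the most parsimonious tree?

Taxon G

Character polarity is set by the outgroup: the derived state is whichever differs from the outgroup's state, so for pollen tricolpate, dermal ossicles the derived state is '0', and for the remaining characters it is '1'.
pollen tricolpate: derived state '0' in Taxon G and Taxon N only — synapomorphy for {Taxon G, Taxon N}.
hollow quills (derived state '1') is shared by Taxon J and Taxon M — a synapomorphy uniting that clade.
All ingroup taxa share the derived state '0' for dermal ossicles; it defines the ingroup but does not resolve relationships within it.
Most parsimonious ingroup topology: ((Taxon J,Taxon M),(Taxon G,Taxon N)).
Taxon N and Taxon G form a cherry on this tree, so they are sister taxa.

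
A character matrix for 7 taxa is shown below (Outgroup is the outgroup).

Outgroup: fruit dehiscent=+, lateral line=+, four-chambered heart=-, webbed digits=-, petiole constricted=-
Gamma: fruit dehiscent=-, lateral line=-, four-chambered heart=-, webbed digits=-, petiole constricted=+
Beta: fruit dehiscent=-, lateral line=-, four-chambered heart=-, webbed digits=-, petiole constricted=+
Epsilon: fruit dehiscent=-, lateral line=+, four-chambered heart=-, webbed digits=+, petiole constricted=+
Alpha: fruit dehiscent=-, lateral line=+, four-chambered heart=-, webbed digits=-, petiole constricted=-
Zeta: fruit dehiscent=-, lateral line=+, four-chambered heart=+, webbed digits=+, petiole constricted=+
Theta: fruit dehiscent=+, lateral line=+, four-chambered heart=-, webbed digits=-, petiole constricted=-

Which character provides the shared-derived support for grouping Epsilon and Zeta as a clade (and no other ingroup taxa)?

Character polarity is set by the outgroup: the derived state is whichever differs from the outgroup's state, so for fruit dehiscent, lateral line the derived state is '-', and for the remaining characters it is '+'.
fruit dehiscent (derived state '-') is shared by Alpha, Beta, Epsilon, Gamma, and Zeta — a synapomorphy uniting that clade.
Only Beta and Gamma show the derived state '-' for lateral line, supporting them as a clade.
four-chambered heart (derived state '+') is unique to Zeta (autapomorphy; uninformative for grouping).
webbed digits: derived state '+' in Epsilon and Zeta only — synapomorphy for {Epsilon, Zeta}.
petiole constricted: derived state '+' in Beta, Epsilon, Gamma, and Zeta only — synapomorphy for {Beta, Epsilon, Gamma, Zeta}.
Most parsimonious ingroup topology: ((((Gamma,Beta),(Epsilon,Zeta)),Alpha),Theta).
The clade {Epsilon, Zeta} is supported by webbed digits: its derived state '+' occurs in exactly those taxa and in no other taxon (including the outgroup).

webbed digits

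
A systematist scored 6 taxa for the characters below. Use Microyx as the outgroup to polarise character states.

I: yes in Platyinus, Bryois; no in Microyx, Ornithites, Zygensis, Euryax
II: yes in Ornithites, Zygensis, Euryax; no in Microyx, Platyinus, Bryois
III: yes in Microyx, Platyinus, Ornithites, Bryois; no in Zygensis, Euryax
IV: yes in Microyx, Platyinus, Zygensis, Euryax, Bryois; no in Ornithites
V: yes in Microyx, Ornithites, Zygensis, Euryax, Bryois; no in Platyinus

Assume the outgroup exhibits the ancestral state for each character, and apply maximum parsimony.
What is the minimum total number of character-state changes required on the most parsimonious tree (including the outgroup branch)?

Character polarity is set by the outgroup: the derived state is whichever differs from the outgroup's state, so for III, IV, V the derived state is 'no', and for the remaining characters it is 'yes'.
I (derived state 'yes') is shared by Bryois and Platyinus — a synapomorphy uniting that clade.
II (derived state 'yes') is shared by Euryax, Ornithites, and Zygensis — a synapomorphy uniting that clade.
III (derived state 'no') is shared by Euryax and Zygensis — a synapomorphy uniting that clade.
IV (derived state 'no') is unique to Ornithites (autapomorphy; uninformative for grouping).
V (derived state 'no') is unique to Platyinus (autapomorphy; uninformative for grouping).
Most parsimonious ingroup topology: ((Platyinus,Bryois),(Ornithites,(Zygensis,Euryax))).
Changes per character on this tree: I: 1; II: 1; III: 1; IV: 1; V: 1.
Total = 5.

5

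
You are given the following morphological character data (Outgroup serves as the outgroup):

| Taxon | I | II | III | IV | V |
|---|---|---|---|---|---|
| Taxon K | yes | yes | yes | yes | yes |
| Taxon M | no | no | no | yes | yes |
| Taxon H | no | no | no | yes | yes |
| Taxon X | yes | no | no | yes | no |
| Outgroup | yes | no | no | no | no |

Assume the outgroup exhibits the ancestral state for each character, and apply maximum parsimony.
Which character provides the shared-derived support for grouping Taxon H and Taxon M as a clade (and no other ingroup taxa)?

Character polarity is set by the outgroup: the derived state is whichever differs from the outgroup's state, so for I the derived state is 'no', and for the remaining characters it is 'yes'.
Only Taxon H and Taxon M show the derived state 'no' for I, supporting them as a clade.
II: derived state 'yes' in Taxon K only — an autapomorphy, so it tells us nothing about relationships among taxa.
III (derived state 'yes') is unique to Taxon K (autapomorphy; uninformative for grouping).
IV (derived state 'yes') is shared by all ingroup taxa — unites the whole ingroup.
V: derived state 'yes' in Taxon H, Taxon K, and Taxon M only — synapomorphy for {Taxon H, Taxon K, Taxon M}.
Most parsimonious ingroup topology: (((Taxon H,Taxon M),Taxon K),Taxon X).
The clade {Taxon H, Taxon M} is supported by I: its derived state 'no' occurs in exactly those taxa and in no other taxon (including the outgroup).

I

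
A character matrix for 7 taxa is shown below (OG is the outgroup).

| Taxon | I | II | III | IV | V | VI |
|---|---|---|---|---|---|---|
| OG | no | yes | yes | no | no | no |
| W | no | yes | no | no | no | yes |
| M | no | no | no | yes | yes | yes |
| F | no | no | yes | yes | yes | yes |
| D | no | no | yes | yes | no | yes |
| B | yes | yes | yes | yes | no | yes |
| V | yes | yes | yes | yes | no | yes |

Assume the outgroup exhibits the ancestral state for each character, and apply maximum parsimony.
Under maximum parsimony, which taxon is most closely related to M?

F

Character polarity is set by the outgroup: the derived state is whichever differs from the outgroup's state, so for II, III the derived state is 'no', and for the remaining characters it is 'yes'.
I (derived state 'yes') is shared by B and V — a synapomorphy uniting that clade.
Only D, F, and M show the derived state 'no' for II, supporting them as a clade.
III groups M and W, which is incompatible with the clades supported by the remaining characters; treating it as convergent (homoplasy) costs fewer steps than any alternative tree.
IV: derived state 'yes' in B, D, F, M, and V only — synapomorphy for {B, D, F, M, V}.
V: derived state 'yes' in F and M only — synapomorphy for {F, M}.
All ingroup taxa share the derived state 'yes' for VI; it defines the ingroup but does not resolve relationships within it.
Most parsimonious ingroup topology: (W,(((M,F),D),(B,V))).
M and F form a cherry on this tree, so they are sister taxa.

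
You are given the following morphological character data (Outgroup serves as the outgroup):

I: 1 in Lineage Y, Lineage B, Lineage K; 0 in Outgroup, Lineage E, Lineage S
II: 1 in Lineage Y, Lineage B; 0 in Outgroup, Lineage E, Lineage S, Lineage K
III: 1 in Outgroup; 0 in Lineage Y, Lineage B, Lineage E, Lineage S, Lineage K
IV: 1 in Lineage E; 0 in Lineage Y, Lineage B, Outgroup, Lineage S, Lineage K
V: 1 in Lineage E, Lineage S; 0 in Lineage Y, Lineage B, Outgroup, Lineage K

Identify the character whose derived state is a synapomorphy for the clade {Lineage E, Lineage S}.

V

Character polarity is set by the outgroup: the derived state is whichever differs from the outgroup's state, so for III the derived state is '0', and for the remaining characters it is '1'.
I: derived state '1' in Lineage B, Lineage K, and Lineage Y only — synapomorphy for {Lineage B, Lineage K, Lineage Y}.
Only Lineage B and Lineage Y show the derived state '1' for II, supporting them as a clade.
All ingroup taxa share the derived state '0' for III; it defines the ingroup but does not resolve relationships within it.
IV: derived state '1' in Lineage E only — an autapomorphy, so it tells us nothing about relationships among taxa.
Only Lineage E and Lineage S show the derived state '1' for V, supporting them as a clade.
Most parsimonious ingroup topology: ((Lineage E,Lineage S),(Lineage K,(Lineage Y,Lineage B))).
The clade {Lineage E, Lineage S} is supported by V: its derived state '1' occurs in exactly those taxa and in no other taxon (including the outgroup).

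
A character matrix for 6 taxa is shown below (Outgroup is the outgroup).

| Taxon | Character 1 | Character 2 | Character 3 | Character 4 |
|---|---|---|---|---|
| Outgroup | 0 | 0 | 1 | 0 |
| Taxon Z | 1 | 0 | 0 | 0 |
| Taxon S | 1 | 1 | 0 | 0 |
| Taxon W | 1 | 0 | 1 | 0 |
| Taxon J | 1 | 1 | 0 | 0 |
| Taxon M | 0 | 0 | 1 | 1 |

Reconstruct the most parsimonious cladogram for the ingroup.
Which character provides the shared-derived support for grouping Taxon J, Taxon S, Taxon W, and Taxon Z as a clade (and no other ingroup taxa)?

Character 1

Character polarity is set by the outgroup: the derived state is whichever differs from the outgroup's state, so for Character 3 the derived state is '0', and for the remaining characters it is '1'.
Character 1 (derived state '1') is shared by Taxon J, Taxon S, Taxon W, and Taxon Z — a synapomorphy uniting that clade.
Only Taxon J and Taxon S show the derived state '1' for Character 2, supporting them as a clade.
Character 3: derived state '0' in Taxon J, Taxon S, and Taxon Z only — synapomorphy for {Taxon J, Taxon S, Taxon Z}.
Character 4 (derived state '1') is unique to Taxon M (autapomorphy; uninformative for grouping).
Most parsimonious ingroup topology: (((Taxon Z,(Taxon S,Taxon J)),Taxon W),Taxon M).
The clade {Taxon J, Taxon S, Taxon W, Taxon Z} is supported by Character 1: its derived state '1' occurs in exactly those taxa and in no other taxon (including the outgroup).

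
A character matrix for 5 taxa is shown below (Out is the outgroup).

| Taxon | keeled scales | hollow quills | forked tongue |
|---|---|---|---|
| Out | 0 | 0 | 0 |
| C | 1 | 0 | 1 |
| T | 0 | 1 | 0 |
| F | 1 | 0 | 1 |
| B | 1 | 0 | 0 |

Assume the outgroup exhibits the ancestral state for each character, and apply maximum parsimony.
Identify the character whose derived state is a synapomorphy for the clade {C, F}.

The outgroup has state '0' for every character, so '1' is the derived state throughout.
Only B, C, and F show the derived state '1' for keeled scales, supporting them as a clade.
hollow quills (derived state '1') is unique to T (autapomorphy; uninformative for grouping).
forked tongue: derived state '1' in C and F only — synapomorphy for {C, F}.
Most parsimonious ingroup topology: (((C,F),B),T).
The clade {C, F} is supported by forked tongue: its derived state '1' occurs in exactly those taxa and in no other taxon (including the outgroup).

forked tongue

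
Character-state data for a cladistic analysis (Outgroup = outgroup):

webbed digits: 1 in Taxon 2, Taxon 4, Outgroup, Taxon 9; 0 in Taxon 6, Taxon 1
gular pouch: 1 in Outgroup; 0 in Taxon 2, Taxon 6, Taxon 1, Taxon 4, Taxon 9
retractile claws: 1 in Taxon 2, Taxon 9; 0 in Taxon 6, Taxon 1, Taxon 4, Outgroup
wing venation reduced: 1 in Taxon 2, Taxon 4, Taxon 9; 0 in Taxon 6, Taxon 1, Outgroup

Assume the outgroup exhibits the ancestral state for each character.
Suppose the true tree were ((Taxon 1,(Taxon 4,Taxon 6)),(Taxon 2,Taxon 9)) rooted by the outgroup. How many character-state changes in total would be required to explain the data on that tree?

6

Map each character onto ((Taxon 1,(Taxon 4,Taxon 6)),(Taxon 2,Taxon 9)) (rooted by Outgroup) and count the minimum state changes it requires (Fitch parsimony):
webbed digits: 2; gular pouch: 1; retractile claws: 1; wing venation reduced: 2.
Total tree length = 6.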